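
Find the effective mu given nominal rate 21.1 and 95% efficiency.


Effective rate = mu * efficiency = 21.1 * 0.95 = 20.05 per hour

20.05 per hour


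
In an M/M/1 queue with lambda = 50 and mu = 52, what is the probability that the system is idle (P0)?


P0 = 1 - rho = 1 - 50/52 = 0.0385

0.0385


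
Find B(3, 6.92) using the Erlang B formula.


B(N,A) = (A^N/N!) / sum(A^k/k!, k=0..N) with N=3, A=6.92 = 0.6341

0.6341


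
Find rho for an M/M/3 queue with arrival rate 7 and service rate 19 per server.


rho = lambda/(c*mu) = 7/(3*19) = 0.1228

0.1228


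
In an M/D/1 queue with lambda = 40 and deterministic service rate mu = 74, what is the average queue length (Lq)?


M/D/1: Lq = rho^2 / (2*(1-rho)) where rho = 40/74; Lq = 0.32

0.32


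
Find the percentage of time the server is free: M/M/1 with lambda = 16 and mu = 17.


Idle fraction = (1 - rho) * 100 = (1 - 16/17) * 100 = 5.9%

5.9%


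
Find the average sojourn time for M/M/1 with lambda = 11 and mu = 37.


W = 1/(mu - lambda) = 1/(37 - 11) = 0.0385 hours

0.0385 hours


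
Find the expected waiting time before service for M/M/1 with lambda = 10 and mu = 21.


rho = 10/21; Wq = rho/(mu - lambda) = 0.0433 hours

0.0433 hours


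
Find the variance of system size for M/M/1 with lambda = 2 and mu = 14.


rho = 2/14; Var(N) = rho/(1-rho)^2 = 0.19

0.19


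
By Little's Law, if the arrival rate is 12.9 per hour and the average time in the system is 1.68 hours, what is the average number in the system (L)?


L = lambda * W = 12.9 * 1.68 = 21.67

21.67


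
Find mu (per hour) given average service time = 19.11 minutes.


mu = 60 / avg_service_time = 60 / 19.11 = 3.14 per hour

3.14 per hour


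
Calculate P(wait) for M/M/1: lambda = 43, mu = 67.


P(wait) = rho = lambda/mu = 43/67 = 0.6418

0.6418


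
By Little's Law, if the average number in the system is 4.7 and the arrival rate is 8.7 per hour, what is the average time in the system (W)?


W = L / lambda = 4.7 / 8.7 = 0.5402 hours

0.5402 hours


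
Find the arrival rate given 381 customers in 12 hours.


lambda = total arrivals / time = 381 / 12 = 31.75 per hour

31.75 per hour


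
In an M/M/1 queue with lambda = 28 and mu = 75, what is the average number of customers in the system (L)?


rho = 28/75; L = rho/(1-rho) = 0.6

0.6


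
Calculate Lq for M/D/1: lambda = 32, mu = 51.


M/D/1: Lq = rho^2 / (2*(1-rho)) where rho = 32/51; Lq = 0.53

0.53


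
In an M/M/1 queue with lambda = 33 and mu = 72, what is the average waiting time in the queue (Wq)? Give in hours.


rho = 33/72; Wq = rho/(mu - lambda) = 0.0118 hours

0.0118 hours


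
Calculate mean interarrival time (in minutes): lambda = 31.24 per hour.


Mean interarrival time = 60/lambda = 60/31.24 = 1.92 minutes

1.92 minutes


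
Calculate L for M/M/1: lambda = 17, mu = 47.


rho = 17/47; L = rho/(1-rho) = 0.57

0.57


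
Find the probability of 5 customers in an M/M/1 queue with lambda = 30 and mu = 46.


rho = 30/46; P(n) = (1-rho)*rho^n = (1-30/46)*(30/46)^5 = 0.041

0.041


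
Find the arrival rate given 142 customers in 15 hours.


lambda = total arrivals / time = 142 / 15 = 9.47 per hour

9.47 per hour


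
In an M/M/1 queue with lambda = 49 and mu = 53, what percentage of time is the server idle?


Idle fraction = (1 - rho) * 100 = (1 - 49/53) * 100 = 7.5%

7.5%


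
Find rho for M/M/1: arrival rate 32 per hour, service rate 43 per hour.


rho = lambda/mu = 32/43 = 0.7442

0.7442


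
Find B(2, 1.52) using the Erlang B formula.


B(N,A) = (A^N/N!) / sum(A^k/k!, k=0..N) with N=2, A=1.52 = 0.3143

0.3143


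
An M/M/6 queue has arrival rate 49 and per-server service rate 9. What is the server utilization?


rho = lambda/(c*mu) = 49/(6*9) = 0.9074

0.9074


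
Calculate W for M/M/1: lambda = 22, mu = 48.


W = 1/(mu - lambda) = 1/(48 - 22) = 0.0385 hours

0.0385 hours


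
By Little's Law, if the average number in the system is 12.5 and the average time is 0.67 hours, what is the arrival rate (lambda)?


lambda = L / W = 12.5 / 0.67 = 18.66 per hour

18.66 per hour


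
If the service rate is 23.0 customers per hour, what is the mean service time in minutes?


Mean service time = 60/mu = 60/23.0 = 2.61 minutes

2.61 minutes


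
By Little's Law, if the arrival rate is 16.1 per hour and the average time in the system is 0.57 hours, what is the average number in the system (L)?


L = lambda * W = 16.1 * 0.57 = 9.18

9.18


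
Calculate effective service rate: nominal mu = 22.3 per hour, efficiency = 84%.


Effective rate = mu * efficiency = 22.3 * 0.84 = 18.73 per hour

18.73 per hour


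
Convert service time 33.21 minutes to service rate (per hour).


mu = 60 / avg_service_time = 60 / 33.21 = 1.81 per hour

1.81 per hour


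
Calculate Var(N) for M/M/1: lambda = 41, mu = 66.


rho = 41/66; Var(N) = rho/(1-rho)^2 = 4.33

4.33


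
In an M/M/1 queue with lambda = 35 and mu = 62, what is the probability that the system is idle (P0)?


P0 = 1 - rho = 1 - 35/62 = 0.4355

0.4355


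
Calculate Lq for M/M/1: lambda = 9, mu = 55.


rho = 9/55; Lq = rho^2/(1-rho) = 0.03

0.03


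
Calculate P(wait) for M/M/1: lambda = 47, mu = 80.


P(wait) = rho = lambda/mu = 47/80 = 0.5875

0.5875


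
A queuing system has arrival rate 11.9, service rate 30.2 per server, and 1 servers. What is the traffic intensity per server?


rho = lambda / (c * mu) = 11.9 / (1 * 30.2) = 0.394

0.394


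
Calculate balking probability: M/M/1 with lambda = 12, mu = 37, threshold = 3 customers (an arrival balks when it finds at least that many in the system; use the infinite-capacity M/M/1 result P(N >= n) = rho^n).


P(N >= 3) = rho^3 = (12/37)^3 = 0.0341

0.0341


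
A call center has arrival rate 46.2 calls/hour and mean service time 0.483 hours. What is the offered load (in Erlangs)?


Offered load a = lambda * E[S] = 46.2 * 0.483 = 22.31 Erlangs

22.31 Erlangs


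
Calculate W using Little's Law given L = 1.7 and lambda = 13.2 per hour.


W = L / lambda = 1.7 / 13.2 = 0.1288 hours

0.1288 hours


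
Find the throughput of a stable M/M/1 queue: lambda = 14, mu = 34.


For a stable queue (lambda < mu), throughput = lambda = 14 per hour

14 per hour


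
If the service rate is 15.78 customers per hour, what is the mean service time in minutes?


Mean service time = 60/mu = 60/15.78 = 3.8 minutes

3.8 minutes


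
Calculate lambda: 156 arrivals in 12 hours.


lambda = total arrivals / time = 156 / 12 = 13.0 per hour

13.0 per hour


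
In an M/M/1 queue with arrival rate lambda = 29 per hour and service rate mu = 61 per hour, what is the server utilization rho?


rho = lambda/mu = 29/61 = 0.4754

0.4754


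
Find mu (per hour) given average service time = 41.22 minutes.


mu = 60 / avg_service_time = 60 / 41.22 = 1.46 per hour

1.46 per hour


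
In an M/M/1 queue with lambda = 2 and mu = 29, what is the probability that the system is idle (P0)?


P0 = 1 - rho = 1 - 2/29 = 0.931

0.931


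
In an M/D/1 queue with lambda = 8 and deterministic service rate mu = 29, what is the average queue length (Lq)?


M/D/1: Lq = rho^2 / (2*(1-rho)) where rho = 8/29; Lq = 0.05

0.05


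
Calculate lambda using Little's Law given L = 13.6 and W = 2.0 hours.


lambda = L / W = 13.6 / 2.0 = 6.8 per hour

6.8 per hour


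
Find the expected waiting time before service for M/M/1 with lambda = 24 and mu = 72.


rho = 24/72; Wq = rho/(mu - lambda) = 0.0069 hours

0.0069 hours


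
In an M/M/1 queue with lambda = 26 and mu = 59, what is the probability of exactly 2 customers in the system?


rho = 26/59; P(n) = (1-rho)*rho^n = (1-26/59)*(26/59)^2 = 0.1086

0.1086


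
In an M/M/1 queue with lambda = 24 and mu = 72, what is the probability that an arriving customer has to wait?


P(wait) = rho = lambda/mu = 24/72 = 0.3333

0.3333


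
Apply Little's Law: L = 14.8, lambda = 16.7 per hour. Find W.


W = L / lambda = 14.8 / 16.7 = 0.8862 hours

0.8862 hours


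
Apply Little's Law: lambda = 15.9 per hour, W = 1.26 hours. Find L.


L = lambda * W = 15.9 * 1.26 = 20.03

20.03


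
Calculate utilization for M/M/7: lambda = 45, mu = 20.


rho = lambda/(c*mu) = 45/(7*20) = 0.3214

0.3214


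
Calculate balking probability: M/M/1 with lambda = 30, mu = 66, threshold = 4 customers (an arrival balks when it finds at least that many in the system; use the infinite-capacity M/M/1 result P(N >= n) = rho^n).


P(N >= 4) = rho^4 = (30/66)^4 = 0.0427

0.0427


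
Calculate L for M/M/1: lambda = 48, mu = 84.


rho = 48/84; L = rho/(1-rho) = 1.33

1.33


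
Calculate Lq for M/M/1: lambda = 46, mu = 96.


rho = 46/96; Lq = rho^2/(1-rho) = 0.44

0.44


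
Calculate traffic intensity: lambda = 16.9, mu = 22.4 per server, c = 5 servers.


rho = lambda / (c * mu) = 16.9 / (5 * 22.4) = 0.1509

0.1509


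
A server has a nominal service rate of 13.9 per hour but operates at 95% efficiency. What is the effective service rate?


Effective rate = mu * efficiency = 13.9 * 0.95 = 13.21 per hour

13.21 per hour


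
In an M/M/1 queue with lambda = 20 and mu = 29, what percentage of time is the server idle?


Idle fraction = (1 - rho) * 100 = (1 - 20/29) * 100 = 31.0%

31.0%


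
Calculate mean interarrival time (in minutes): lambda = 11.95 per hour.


Mean interarrival time = 60/lambda = 60/11.95 = 5.02 minutes

5.02 minutes


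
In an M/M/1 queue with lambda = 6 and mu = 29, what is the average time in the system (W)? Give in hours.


W = 1/(mu - lambda) = 1/(29 - 6) = 0.0435 hours

0.0435 hours


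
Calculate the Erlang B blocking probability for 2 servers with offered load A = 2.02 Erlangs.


B(N,A) = (A^N/N!) / sum(A^k/k!, k=0..N) with N=2, A=2.02 = 0.4032

0.4032


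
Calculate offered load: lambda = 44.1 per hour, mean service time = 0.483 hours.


Offered load a = lambda * E[S] = 44.1 * 0.483 = 21.3 Erlangs

21.3 Erlangs


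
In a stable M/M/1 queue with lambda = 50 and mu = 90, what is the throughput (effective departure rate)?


For a stable queue (lambda < mu), throughput = lambda = 50 per hour

50 per hour


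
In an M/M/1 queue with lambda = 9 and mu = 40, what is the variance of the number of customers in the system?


rho = 9/40; Var(N) = rho/(1-rho)^2 = 0.37

0.37


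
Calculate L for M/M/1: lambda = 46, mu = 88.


rho = 46/88; L = rho/(1-rho) = 1.1

1.1


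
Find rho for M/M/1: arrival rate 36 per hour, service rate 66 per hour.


rho = lambda/mu = 36/66 = 0.5455

0.5455


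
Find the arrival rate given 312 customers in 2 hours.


lambda = total arrivals / time = 312 / 2 = 156.0 per hour

156.0 per hour


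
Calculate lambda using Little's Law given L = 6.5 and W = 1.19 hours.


lambda = L / W = 6.5 / 1.19 = 5.46 per hour

5.46 per hour


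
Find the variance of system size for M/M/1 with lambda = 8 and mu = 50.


rho = 8/50; Var(N) = rho/(1-rho)^2 = 0.23

0.23


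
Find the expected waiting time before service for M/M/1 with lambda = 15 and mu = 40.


rho = 15/40; Wq = rho/(mu - lambda) = 0.015 hours

0.015 hours


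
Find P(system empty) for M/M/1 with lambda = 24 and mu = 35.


P0 = 1 - rho = 1 - 24/35 = 0.3143

0.3143


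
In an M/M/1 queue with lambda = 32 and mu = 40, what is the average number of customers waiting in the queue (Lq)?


rho = 32/40; Lq = rho^2/(1-rho) = 3.2

3.2


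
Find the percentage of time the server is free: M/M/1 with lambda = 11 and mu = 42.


Idle fraction = (1 - rho) * 100 = (1 - 11/42) * 100 = 73.8%

73.8%


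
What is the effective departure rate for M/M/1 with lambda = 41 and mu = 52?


For a stable queue (lambda < mu), throughput = lambda = 41 per hour

41 per hour


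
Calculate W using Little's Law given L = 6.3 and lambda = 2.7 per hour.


W = L / lambda = 6.3 / 2.7 = 2.3333 hours

2.3333 hours


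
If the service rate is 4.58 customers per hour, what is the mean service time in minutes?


Mean service time = 60/mu = 60/4.58 = 13.1 minutes

13.1 minutes


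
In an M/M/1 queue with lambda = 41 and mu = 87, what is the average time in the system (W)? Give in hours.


W = 1/(mu - lambda) = 1/(87 - 41) = 0.0217 hours

0.0217 hours


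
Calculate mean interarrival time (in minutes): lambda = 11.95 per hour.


Mean interarrival time = 60/lambda = 60/11.95 = 5.02 minutes

5.02 minutes


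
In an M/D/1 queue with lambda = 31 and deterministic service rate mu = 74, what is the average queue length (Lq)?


M/D/1: Lq = rho^2 / (2*(1-rho)) where rho = 31/74; Lq = 0.15

0.15


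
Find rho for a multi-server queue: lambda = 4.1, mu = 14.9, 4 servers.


rho = lambda / (c * mu) = 4.1 / (4 * 14.9) = 0.0688

0.0688


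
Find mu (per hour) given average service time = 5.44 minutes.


mu = 60 / avg_service_time = 60 / 5.44 = 11.03 per hour

11.03 per hour


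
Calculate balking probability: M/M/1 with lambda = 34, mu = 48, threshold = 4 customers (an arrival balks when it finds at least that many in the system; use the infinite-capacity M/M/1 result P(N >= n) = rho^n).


P(N >= 4) = rho^4 = (34/48)^4 = 0.2517

0.2517


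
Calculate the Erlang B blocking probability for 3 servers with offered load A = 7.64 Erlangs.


B(N,A) = (A^N/N!) / sum(A^k/k!, k=0..N) with N=3, A=7.64 = 0.6627

0.6627


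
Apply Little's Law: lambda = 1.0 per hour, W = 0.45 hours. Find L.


L = lambda * W = 1.0 * 0.45 = 0.45

0.45


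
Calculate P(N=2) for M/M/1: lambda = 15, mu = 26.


rho = 15/26; P(n) = (1-rho)*rho^n = (1-15/26)*(15/26)^2 = 0.1408

0.1408


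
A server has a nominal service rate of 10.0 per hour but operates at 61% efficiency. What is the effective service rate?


Effective rate = mu * efficiency = 10.0 * 0.61 = 6.1 per hour

6.1 per hour


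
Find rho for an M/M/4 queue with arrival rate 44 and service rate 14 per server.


rho = lambda/(c*mu) = 44/(4*14) = 0.7857

0.7857


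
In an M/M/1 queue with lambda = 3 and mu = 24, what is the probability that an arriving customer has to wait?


P(wait) = rho = lambda/mu = 3/24 = 0.125

0.125


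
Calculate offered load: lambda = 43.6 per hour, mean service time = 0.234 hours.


Offered load a = lambda * E[S] = 43.6 * 0.234 = 10.2 Erlangs

10.2 Erlangs


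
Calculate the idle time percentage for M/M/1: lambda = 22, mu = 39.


Idle fraction = (1 - rho) * 100 = (1 - 22/39) * 100 = 43.6%

43.6%


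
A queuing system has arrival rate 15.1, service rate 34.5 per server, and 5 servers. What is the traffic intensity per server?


rho = lambda / (c * mu) = 15.1 / (5 * 34.5) = 0.0875

0.0875


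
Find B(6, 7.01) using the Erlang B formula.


B(N,A) = (A^N/N!) / sum(A^k/k!, k=0..N) with N=6, A=7.01 = 0.332

0.332


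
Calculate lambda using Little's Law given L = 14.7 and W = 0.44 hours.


lambda = L / W = 14.7 / 0.44 = 33.41 per hour

33.41 per hour


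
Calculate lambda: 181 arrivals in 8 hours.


lambda = total arrivals / time = 181 / 8 = 22.63 per hour

22.63 per hour


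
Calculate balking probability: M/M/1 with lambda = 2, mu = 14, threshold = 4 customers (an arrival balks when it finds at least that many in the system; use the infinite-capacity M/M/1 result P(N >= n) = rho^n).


P(N >= 4) = rho^4 = (2/14)^4 = 0.0004

0.0004


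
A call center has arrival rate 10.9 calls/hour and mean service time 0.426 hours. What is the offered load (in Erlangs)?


Offered load a = lambda * E[S] = 10.9 * 0.426 = 4.64 Erlangs

4.64 Erlangs


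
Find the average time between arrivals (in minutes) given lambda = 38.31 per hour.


Mean interarrival time = 60/lambda = 60/38.31 = 1.57 minutes

1.57 minutes


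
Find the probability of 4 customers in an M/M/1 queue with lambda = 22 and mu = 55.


rho = 22/55; P(n) = (1-rho)*rho^n = (1-22/55)*(22/55)^4 = 0.0154

0.0154


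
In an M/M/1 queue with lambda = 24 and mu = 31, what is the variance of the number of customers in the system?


rho = 24/31; Var(N) = rho/(1-rho)^2 = 15.18

15.18


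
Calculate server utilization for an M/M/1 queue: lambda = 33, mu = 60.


rho = lambda/mu = 33/60 = 0.55

0.55


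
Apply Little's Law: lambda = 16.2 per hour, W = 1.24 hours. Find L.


L = lambda * W = 16.2 * 1.24 = 20.09

20.09


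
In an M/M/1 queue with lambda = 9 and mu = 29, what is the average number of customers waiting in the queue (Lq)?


rho = 9/29; Lq = rho^2/(1-rho) = 0.14

0.14


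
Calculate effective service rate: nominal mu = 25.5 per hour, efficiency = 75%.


Effective rate = mu * efficiency = 25.5 * 0.75 = 19.13 per hour

19.13 per hour


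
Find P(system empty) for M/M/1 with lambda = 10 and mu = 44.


P0 = 1 - rho = 1 - 10/44 = 0.7727

0.7727


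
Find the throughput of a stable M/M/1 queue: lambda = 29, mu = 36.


For a stable queue (lambda < mu), throughput = lambda = 29 per hour

29 per hour


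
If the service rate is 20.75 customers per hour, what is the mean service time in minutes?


Mean service time = 60/mu = 60/20.75 = 2.89 minutes

2.89 minutes


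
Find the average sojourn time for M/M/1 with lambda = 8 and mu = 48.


W = 1/(mu - lambda) = 1/(48 - 8) = 0.025 hours

0.025 hours


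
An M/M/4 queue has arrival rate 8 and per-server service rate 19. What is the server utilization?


rho = lambda/(c*mu) = 8/(4*19) = 0.1053

0.1053


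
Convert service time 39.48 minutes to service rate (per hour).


mu = 60 / avg_service_time = 60 / 39.48 = 1.52 per hour

1.52 per hour


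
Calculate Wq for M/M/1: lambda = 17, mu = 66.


rho = 17/66; Wq = rho/(mu - lambda) = 0.0053 hours

0.0053 hours


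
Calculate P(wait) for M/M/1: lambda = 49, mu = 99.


P(wait) = rho = lambda/mu = 49/99 = 0.4949

0.4949


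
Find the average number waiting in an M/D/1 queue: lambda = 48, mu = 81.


M/D/1: Lq = rho^2 / (2*(1-rho)) where rho = 48/81; Lq = 0.43

0.43


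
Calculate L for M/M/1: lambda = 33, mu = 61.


rho = 33/61; L = rho/(1-rho) = 1.18

1.18


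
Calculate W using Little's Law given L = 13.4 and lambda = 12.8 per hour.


W = L / lambda = 13.4 / 12.8 = 1.0469 hours

1.0469 hours


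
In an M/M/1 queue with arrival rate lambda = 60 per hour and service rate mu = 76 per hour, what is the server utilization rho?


rho = lambda/mu = 60/76 = 0.7895

0.7895


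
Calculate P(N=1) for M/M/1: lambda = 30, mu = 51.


rho = 30/51; P(n) = (1-rho)*rho^n = (1-30/51)*(30/51)^1 = 0.2422

0.2422


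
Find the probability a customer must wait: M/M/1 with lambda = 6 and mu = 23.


P(wait) = rho = lambda/mu = 6/23 = 0.2609

0.2609


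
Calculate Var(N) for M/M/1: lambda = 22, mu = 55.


rho = 22/55; Var(N) = rho/(1-rho)^2 = 1.11

1.11


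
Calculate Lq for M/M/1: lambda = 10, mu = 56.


rho = 10/56; Lq = rho^2/(1-rho) = 0.04

0.04


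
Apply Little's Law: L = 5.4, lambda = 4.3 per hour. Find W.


W = L / lambda = 5.4 / 4.3 = 1.2558 hours

1.2558 hours


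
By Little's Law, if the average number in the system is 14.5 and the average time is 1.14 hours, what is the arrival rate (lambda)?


lambda = L / W = 14.5 / 1.14 = 12.72 per hour

12.72 per hour


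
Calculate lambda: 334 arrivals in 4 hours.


lambda = total arrivals / time = 334 / 4 = 83.5 per hour

83.5 per hour


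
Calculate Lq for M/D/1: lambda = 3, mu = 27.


M/D/1: Lq = rho^2 / (2*(1-rho)) where rho = 3/27; Lq = 0.01

0.01


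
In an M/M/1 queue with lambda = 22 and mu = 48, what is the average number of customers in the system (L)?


rho = 22/48; L = rho/(1-rho) = 0.85

0.85


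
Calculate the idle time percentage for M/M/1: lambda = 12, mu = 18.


Idle fraction = (1 - rho) * 100 = (1 - 12/18) * 100 = 33.3%

33.3%


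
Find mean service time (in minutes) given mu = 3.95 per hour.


Mean service time = 60/mu = 60/3.95 = 15.19 minutes

15.19 minutes


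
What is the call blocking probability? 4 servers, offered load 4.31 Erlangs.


B(N,A) = (A^N/N!) / sum(A^k/k!, k=0..N) with N=4, A=4.31 = 0.3397

0.3397


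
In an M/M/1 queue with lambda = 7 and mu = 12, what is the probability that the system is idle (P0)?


P0 = 1 - rho = 1 - 7/12 = 0.4167

0.4167


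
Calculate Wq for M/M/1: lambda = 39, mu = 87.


rho = 39/87; Wq = rho/(mu - lambda) = 0.0093 hours

0.0093 hours


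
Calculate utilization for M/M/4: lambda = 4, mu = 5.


rho = lambda/(c*mu) = 4/(4*5) = 0.2

0.2


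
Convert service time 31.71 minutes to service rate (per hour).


mu = 60 / avg_service_time = 60 / 31.71 = 1.89 per hour

1.89 per hour


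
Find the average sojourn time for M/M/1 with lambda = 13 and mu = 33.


W = 1/(mu - lambda) = 1/(33 - 13) = 0.05 hours

0.05 hours


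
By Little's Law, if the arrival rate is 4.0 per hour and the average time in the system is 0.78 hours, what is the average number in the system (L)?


L = lambda * W = 4.0 * 0.78 = 3.12

3.12


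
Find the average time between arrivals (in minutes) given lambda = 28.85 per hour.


Mean interarrival time = 60/lambda = 60/28.85 = 2.08 minutes

2.08 minutes


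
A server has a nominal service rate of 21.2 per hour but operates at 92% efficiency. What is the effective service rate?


Effective rate = mu * efficiency = 21.2 * 0.92 = 19.5 per hour

19.5 per hour


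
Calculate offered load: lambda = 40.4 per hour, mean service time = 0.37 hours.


Offered load a = lambda * E[S] = 40.4 * 0.37 = 14.95 Erlangs

14.95 Erlangs


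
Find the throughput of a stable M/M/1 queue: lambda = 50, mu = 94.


For a stable queue (lambda < mu), throughput = lambda = 50 per hour

50 per hour


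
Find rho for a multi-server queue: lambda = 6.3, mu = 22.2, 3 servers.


rho = lambda / (c * mu) = 6.3 / (3 * 22.2) = 0.0946

0.0946


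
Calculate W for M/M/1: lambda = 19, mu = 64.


W = 1/(mu - lambda) = 1/(64 - 19) = 0.0222 hours

0.0222 hours


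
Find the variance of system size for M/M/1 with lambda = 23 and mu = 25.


rho = 23/25; Var(N) = rho/(1-rho)^2 = 143.75

143.75


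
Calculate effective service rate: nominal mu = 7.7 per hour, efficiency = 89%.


Effective rate = mu * efficiency = 7.7 * 0.89 = 6.85 per hour

6.85 per hour


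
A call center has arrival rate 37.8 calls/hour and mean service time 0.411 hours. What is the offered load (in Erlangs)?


Offered load a = lambda * E[S] = 37.8 * 0.411 = 15.54 Erlangs

15.54 Erlangs


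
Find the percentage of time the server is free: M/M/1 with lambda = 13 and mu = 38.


Idle fraction = (1 - rho) * 100 = (1 - 13/38) * 100 = 65.8%

65.8%


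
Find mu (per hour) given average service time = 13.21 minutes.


mu = 60 / avg_service_time = 60 / 13.21 = 4.54 per hour

4.54 per hour


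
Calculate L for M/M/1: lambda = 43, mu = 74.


rho = 43/74; L = rho/(1-rho) = 1.39

1.39


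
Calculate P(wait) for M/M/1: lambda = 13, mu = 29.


P(wait) = rho = lambda/mu = 13/29 = 0.4483

0.4483


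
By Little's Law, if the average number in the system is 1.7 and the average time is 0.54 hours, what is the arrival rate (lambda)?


lambda = L / W = 1.7 / 0.54 = 3.15 per hour

3.15 per hour


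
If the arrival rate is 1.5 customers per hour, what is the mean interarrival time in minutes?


Mean interarrival time = 60/lambda = 60/1.5 = 40.0 minutes

40.0 minutes


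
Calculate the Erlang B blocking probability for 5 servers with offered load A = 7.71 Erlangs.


B(N,A) = (A^N/N!) / sum(A^k/k!, k=0..N) with N=5, A=7.71 = 0.4642

0.4642


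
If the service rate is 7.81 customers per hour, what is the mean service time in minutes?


Mean service time = 60/mu = 60/7.81 = 7.68 minutes

7.68 minutes


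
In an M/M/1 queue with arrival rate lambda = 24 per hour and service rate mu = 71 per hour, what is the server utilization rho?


rho = lambda/mu = 24/71 = 0.338

0.338


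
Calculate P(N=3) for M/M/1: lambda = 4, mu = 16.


rho = 4/16; P(n) = (1-rho)*rho^n = (1-4/16)*(4/16)^3 = 0.0117

0.0117


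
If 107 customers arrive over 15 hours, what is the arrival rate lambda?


lambda = total arrivals / time = 107 / 15 = 7.13 per hour

7.13 per hour


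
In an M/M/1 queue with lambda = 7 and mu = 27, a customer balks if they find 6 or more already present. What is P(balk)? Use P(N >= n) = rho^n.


P(N >= 6) = rho^6 = (7/27)^6 = 0.0003

0.0003


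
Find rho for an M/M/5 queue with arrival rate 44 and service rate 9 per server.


rho = lambda/(c*mu) = 44/(5*9) = 0.9778

0.9778


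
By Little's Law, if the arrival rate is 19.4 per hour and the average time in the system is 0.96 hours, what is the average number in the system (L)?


L = lambda * W = 19.4 * 0.96 = 18.62

18.62


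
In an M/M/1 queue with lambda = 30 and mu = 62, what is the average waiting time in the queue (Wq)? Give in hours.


rho = 30/62; Wq = rho/(mu - lambda) = 0.0151 hours

0.0151 hours


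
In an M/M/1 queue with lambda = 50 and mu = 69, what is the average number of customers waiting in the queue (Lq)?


rho = 50/69; Lq = rho^2/(1-rho) = 1.91

1.91


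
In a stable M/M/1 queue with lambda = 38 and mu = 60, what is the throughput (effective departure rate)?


For a stable queue (lambda < mu), throughput = lambda = 38 per hour

38 per hour


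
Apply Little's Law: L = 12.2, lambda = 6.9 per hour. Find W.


W = L / lambda = 12.2 / 6.9 = 1.7681 hours

1.7681 hours


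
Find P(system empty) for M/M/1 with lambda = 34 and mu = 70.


P0 = 1 - rho = 1 - 34/70 = 0.5143

0.5143


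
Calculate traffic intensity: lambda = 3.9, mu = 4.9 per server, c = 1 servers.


rho = lambda / (c * mu) = 3.9 / (1 * 4.9) = 0.7959

0.7959


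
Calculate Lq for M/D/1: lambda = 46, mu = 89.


M/D/1: Lq = rho^2 / (2*(1-rho)) where rho = 46/89; Lq = 0.28

0.28


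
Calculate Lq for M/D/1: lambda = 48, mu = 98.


M/D/1: Lq = rho^2 / (2*(1-rho)) where rho = 48/98; Lq = 0.24

0.24


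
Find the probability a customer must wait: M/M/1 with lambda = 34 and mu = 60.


P(wait) = rho = lambda/mu = 34/60 = 0.5667

0.5667


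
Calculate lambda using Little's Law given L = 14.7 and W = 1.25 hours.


lambda = L / W = 14.7 / 1.25 = 11.76 per hour

11.76 per hour


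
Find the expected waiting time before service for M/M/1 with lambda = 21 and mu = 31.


rho = 21/31; Wq = rho/(mu - lambda) = 0.0677 hours

0.0677 hours


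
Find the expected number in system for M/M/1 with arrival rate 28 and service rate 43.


rho = 28/43; L = rho/(1-rho) = 1.87

1.87


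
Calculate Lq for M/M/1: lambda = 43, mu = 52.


rho = 43/52; Lq = rho^2/(1-rho) = 3.95

3.95


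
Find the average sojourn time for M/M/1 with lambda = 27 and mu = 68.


W = 1/(mu - lambda) = 1/(68 - 27) = 0.0244 hours

0.0244 hours


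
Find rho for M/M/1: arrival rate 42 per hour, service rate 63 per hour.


rho = lambda/mu = 42/63 = 0.6667

0.6667


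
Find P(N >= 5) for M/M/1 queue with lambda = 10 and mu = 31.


P(N >= 5) = rho^5 = (10/31)^5 = 0.0035

0.0035


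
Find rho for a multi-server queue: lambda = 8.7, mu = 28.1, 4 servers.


rho = lambda / (c * mu) = 8.7 / (4 * 28.1) = 0.0774

0.0774


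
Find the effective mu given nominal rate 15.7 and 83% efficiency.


Effective rate = mu * efficiency = 15.7 * 0.83 = 13.03 per hour

13.03 per hour


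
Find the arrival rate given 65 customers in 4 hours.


lambda = total arrivals / time = 65 / 4 = 16.25 per hour

16.25 per hour


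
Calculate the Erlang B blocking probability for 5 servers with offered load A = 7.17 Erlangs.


B(N,A) = (A^N/N!) / sum(A^k/k!, k=0..N) with N=5, A=7.17 = 0.4346

0.4346


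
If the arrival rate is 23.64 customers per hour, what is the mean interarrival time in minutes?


Mean interarrival time = 60/lambda = 60/23.64 = 2.54 minutes

2.54 minutes


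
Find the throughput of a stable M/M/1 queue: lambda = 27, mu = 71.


For a stable queue (lambda < mu), throughput = lambda = 27 per hour

27 per hour


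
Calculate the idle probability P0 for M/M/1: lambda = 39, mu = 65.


P0 = 1 - rho = 1 - 39/65 = 0.4

0.4


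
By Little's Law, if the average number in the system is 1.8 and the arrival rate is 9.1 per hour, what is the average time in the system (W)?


W = L / lambda = 1.8 / 9.1 = 0.1978 hours

0.1978 hours


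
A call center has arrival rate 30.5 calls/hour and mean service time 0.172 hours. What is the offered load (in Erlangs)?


Offered load a = lambda * E[S] = 30.5 * 0.172 = 5.25 Erlangs

5.25 Erlangs


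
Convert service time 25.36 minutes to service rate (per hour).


mu = 60 / avg_service_time = 60 / 25.36 = 2.37 per hour

2.37 per hour


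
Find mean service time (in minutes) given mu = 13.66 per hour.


Mean service time = 60/mu = 60/13.66 = 4.39 minutes

4.39 minutes


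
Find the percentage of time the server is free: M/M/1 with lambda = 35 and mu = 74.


Idle fraction = (1 - rho) * 100 = (1 - 35/74) * 100 = 52.7%

52.7%


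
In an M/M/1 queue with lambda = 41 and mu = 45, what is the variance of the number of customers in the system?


rho = 41/45; Var(N) = rho/(1-rho)^2 = 115.31

115.31


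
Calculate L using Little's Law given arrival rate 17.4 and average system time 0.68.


L = lambda * W = 17.4 * 0.68 = 11.83

11.83


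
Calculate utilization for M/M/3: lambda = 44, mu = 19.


rho = lambda/(c*mu) = 44/(3*19) = 0.7719

0.7719


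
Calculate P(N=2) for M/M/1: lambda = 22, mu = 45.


rho = 22/45; P(n) = (1-rho)*rho^n = (1-22/45)*(22/45)^2 = 0.1222

0.1222


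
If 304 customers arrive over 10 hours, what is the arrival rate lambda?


lambda = total arrivals / time = 304 / 10 = 30.4 per hour

30.4 per hour


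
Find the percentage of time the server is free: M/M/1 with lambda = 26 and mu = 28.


Idle fraction = (1 - rho) * 100 = (1 - 26/28) * 100 = 7.1%

7.1%


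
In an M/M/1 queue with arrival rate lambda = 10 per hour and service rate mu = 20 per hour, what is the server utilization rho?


rho = lambda/mu = 10/20 = 0.5

0.5


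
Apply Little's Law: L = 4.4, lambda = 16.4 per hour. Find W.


W = L / lambda = 4.4 / 16.4 = 0.2683 hours

0.2683 hours


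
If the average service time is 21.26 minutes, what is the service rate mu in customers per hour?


mu = 60 / avg_service_time = 60 / 21.26 = 2.82 per hour

2.82 per hour


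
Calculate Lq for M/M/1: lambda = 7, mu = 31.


rho = 7/31; Lq = rho^2/(1-rho) = 0.07

0.07


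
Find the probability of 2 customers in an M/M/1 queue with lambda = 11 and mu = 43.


rho = 11/43; P(n) = (1-rho)*rho^n = (1-11/43)*(11/43)^2 = 0.0487

0.0487


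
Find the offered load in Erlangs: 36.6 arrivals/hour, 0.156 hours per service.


Offered load a = lambda * E[S] = 36.6 * 0.156 = 5.71 Erlangs

5.71 Erlangs


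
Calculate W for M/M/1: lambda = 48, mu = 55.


W = 1/(mu - lambda) = 1/(55 - 48) = 0.1429 hours

0.1429 hours


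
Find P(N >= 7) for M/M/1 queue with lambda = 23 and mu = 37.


P(N >= 7) = rho^7 = (23/37)^7 = 0.0359

0.0359


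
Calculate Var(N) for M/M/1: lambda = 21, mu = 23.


rho = 21/23; Var(N) = rho/(1-rho)^2 = 120.75

120.75


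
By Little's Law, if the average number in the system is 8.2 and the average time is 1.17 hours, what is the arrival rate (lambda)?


lambda = L / W = 8.2 / 1.17 = 7.01 per hour

7.01 per hour


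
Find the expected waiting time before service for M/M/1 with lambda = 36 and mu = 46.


rho = 36/46; Wq = rho/(mu - lambda) = 0.0783 hours

0.0783 hours


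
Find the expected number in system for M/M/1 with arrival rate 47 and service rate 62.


rho = 47/62; L = rho/(1-rho) = 3.13

3.13


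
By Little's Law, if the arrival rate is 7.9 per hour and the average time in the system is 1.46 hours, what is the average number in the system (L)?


L = lambda * W = 7.9 * 1.46 = 11.53

11.53


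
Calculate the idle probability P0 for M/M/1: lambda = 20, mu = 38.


P0 = 1 - rho = 1 - 20/38 = 0.4737

0.4737


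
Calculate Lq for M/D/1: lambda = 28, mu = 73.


M/D/1: Lq = rho^2 / (2*(1-rho)) where rho = 28/73; Lq = 0.12

0.12


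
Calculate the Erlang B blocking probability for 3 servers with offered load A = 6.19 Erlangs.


B(N,A) = (A^N/N!) / sum(A^k/k!, k=0..N) with N=3, A=6.19 = 0.6

0.6


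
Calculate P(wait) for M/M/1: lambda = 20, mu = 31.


P(wait) = rho = lambda/mu = 20/31 = 0.6452

0.6452


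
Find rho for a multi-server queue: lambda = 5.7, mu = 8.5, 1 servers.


rho = lambda / (c * mu) = 5.7 / (1 * 8.5) = 0.6706

0.6706


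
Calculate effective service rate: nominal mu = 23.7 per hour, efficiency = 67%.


Effective rate = mu * efficiency = 23.7 * 0.67 = 15.88 per hour

15.88 per hour


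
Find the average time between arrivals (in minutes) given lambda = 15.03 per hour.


Mean interarrival time = 60/lambda = 60/15.03 = 3.99 minutes

3.99 minutes


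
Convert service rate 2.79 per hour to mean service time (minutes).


Mean service time = 60/mu = 60/2.79 = 21.51 minutes

21.51 minutes


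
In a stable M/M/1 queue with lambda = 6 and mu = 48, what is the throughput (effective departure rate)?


For a stable queue (lambda < mu), throughput = lambda = 6 per hour

6 per hour


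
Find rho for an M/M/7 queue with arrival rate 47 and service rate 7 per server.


rho = lambda/(c*mu) = 47/(7*7) = 0.9592

0.9592


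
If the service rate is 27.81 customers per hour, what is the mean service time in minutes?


Mean service time = 60/mu = 60/27.81 = 2.16 minutes

2.16 minutes


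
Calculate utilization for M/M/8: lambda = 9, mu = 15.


rho = lambda/(c*mu) = 9/(8*15) = 0.075

0.075


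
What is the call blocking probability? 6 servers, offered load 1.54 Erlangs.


B(N,A) = (A^N/N!) / sum(A^k/k!, k=0..N) with N=6, A=1.54 = 0.004

0.004


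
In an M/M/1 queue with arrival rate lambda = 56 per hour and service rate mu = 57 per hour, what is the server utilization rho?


rho = lambda/mu = 56/57 = 0.9825

0.9825


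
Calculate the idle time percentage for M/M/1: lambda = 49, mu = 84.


Idle fraction = (1 - rho) * 100 = (1 - 49/84) * 100 = 41.7%

41.7%


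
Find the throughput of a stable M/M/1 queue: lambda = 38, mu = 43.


For a stable queue (lambda < mu), throughput = lambda = 38 per hour

38 per hour


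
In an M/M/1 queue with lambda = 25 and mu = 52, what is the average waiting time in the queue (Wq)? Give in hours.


rho = 25/52; Wq = rho/(mu - lambda) = 0.0178 hours

0.0178 hours


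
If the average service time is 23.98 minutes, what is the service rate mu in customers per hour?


mu = 60 / avg_service_time = 60 / 23.98 = 2.5 per hour

2.5 per hour


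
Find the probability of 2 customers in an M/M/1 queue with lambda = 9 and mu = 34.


rho = 9/34; P(n) = (1-rho)*rho^n = (1-9/34)*(9/34)^2 = 0.0515

0.0515


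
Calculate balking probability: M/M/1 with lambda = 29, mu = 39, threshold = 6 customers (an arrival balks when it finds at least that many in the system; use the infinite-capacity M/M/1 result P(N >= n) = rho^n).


P(N >= 6) = rho^6 = (29/39)^6 = 0.169

0.169


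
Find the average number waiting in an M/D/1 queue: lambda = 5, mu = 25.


M/D/1: Lq = rho^2 / (2*(1-rho)) where rho = 5/25; Lq = 0.03

0.03


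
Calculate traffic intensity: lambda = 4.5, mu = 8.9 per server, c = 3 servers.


rho = lambda / (c * mu) = 4.5 / (3 * 8.9) = 0.1685

0.1685


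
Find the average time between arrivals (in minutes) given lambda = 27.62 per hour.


Mean interarrival time = 60/lambda = 60/27.62 = 2.17 minutes

2.17 minutes


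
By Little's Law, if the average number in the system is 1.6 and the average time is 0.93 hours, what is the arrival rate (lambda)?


lambda = L / W = 1.6 / 0.93 = 1.72 per hour

1.72 per hour


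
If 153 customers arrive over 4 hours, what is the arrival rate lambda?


lambda = total arrivals / time = 153 / 4 = 38.25 per hour

38.25 per hour


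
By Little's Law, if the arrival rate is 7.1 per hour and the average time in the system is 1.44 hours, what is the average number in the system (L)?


L = lambda * W = 7.1 * 1.44 = 10.22

10.22


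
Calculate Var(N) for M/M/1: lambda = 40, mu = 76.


rho = 40/76; Var(N) = rho/(1-rho)^2 = 2.35

2.35


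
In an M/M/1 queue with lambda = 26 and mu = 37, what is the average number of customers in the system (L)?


rho = 26/37; L = rho/(1-rho) = 2.36

2.36


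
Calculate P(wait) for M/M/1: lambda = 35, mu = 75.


P(wait) = rho = lambda/mu = 35/75 = 0.4667

0.4667


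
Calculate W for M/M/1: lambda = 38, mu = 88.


W = 1/(mu - lambda) = 1/(88 - 38) = 0.02 hours

0.02 hours


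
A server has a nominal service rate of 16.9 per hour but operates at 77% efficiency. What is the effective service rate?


Effective rate = mu * efficiency = 16.9 * 0.77 = 13.01 per hour

13.01 per hour


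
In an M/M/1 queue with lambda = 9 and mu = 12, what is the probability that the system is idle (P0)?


P0 = 1 - rho = 1 - 9/12 = 0.25

0.25


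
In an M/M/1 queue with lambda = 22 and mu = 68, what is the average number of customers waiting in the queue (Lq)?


rho = 22/68; Lq = rho^2/(1-rho) = 0.15

0.15


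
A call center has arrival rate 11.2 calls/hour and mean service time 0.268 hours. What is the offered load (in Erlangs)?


Offered load a = lambda * E[S] = 11.2 * 0.268 = 3.0 Erlangs

3.0 Erlangs


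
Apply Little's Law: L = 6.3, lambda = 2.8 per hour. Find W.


W = L / lambda = 6.3 / 2.8 = 2.25 hours

2.25 hours


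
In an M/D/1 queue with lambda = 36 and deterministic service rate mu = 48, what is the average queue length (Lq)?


M/D/1: Lq = rho^2 / (2*(1-rho)) where rho = 36/48; Lq = 1.13

1.13


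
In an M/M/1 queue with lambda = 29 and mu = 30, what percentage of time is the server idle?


Idle fraction = (1 - rho) * 100 = (1 - 29/30) * 100 = 3.3%

3.3%


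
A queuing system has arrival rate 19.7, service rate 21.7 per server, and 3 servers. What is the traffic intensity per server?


rho = lambda / (c * mu) = 19.7 / (3 * 21.7) = 0.3026

0.3026


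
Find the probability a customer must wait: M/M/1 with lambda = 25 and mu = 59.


P(wait) = rho = lambda/mu = 25/59 = 0.4237

0.4237


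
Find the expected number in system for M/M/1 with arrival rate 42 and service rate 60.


rho = 42/60; L = rho/(1-rho) = 2.33

2.33


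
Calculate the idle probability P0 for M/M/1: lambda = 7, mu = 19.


P0 = 1 - rho = 1 - 7/19 = 0.6316

0.6316


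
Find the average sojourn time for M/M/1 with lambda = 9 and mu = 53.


W = 1/(mu - lambda) = 1/(53 - 9) = 0.0227 hours

0.0227 hours


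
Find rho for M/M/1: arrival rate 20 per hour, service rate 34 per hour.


rho = lambda/mu = 20/34 = 0.5882

0.5882


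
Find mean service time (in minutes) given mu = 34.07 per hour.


Mean service time = 60/mu = 60/34.07 = 1.76 minutes

1.76 minutes


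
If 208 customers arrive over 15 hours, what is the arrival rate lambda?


lambda = total arrivals / time = 208 / 15 = 13.87 per hour

13.87 per hour


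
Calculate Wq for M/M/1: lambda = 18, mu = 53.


rho = 18/53; Wq = rho/(mu - lambda) = 0.0097 hours

0.0097 hours
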